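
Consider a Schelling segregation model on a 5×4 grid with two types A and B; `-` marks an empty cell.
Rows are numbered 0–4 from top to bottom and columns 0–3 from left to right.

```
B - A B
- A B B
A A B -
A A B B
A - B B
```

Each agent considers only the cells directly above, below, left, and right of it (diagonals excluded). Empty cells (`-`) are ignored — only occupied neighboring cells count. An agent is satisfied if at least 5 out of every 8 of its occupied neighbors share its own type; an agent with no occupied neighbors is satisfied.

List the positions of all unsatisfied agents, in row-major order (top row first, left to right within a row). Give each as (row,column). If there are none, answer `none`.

(0,2), (0,3), (1,1), (1,2)

Row 0: (0,0)B 0/0 satisfied · (0,2)A 0/2 not · (0,3)B 1/2 not
Row 1: (1,1)A 1/2 not · (1,2)B 2/4 not · (1,3)B 2/2 satisfied
Row 2: (2,0)A 2/2 satisfied · (2,1)A 3/4 satisfied · (2,2)B 2/3 satisfied
Row 3: (3,0)A 3/3 satisfied · (3,1)A 2/3 satisfied · (3,2)B 3/4 satisfied · (3,3)B 2/2 satisfied
Row 4: (4,0)A 1/1 satisfied · (4,2)B 2/2 satisfied · (4,3)B 2/2 satisfied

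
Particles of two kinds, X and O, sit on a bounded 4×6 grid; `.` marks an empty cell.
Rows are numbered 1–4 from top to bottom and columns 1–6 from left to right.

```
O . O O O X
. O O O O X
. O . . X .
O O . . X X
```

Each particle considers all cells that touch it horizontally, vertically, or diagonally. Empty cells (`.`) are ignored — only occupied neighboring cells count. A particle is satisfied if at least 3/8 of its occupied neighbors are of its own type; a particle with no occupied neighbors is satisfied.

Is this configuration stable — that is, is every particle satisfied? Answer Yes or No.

Row 1: (1,1)O 1/1 ✓ · (1,3)O 4/4 ✓ · (1,4)O 5/5 ✓ · (1,5)O 3/5 ✓ · (1,6)X 1/3 ✗
Row 2: (2,2)O 4/4 ✓ · (2,3)O 5/5 ✓ · (2,4)O 5/6 ✓ · (2,5)O 3/6 ✓ · (2,6)X 2/4 ✓
Row 3: (3,2)O 4/4 ✓ · (3,5)X 3/5 ✓
Row 4: (4,1)O 2/2 ✓ · (4,2)O 2/2 ✓ · (4,5)X 2/2 ✓ · (4,6)X 2/2 ✓
For instance (1,6) has only 1/3 same-type neighbors, below 3/8.

No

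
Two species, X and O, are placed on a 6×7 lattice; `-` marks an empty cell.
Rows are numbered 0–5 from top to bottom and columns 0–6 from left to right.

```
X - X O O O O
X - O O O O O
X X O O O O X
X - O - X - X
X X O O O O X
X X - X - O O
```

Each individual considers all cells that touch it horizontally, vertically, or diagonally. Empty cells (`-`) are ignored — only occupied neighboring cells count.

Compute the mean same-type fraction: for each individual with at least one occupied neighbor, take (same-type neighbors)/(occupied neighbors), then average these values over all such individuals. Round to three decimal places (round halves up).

(0,0)X 1/1
(0,2)X 0/3
(0,3)O 4/5
(0,4)O 5/5
(0,5)O 5/5
(0,6)O 3/3
(1,0)X 3/3
(1,2)O 4/6
(1,3)O 7/8
(1,4)O 8/8
(1,5)O 7/8
(1,6)O 4/5
(2,0)X 3/3
(2,1)X 3/6
(2,2)O 4/5
(2,3)O 6/7
(2,4)O 5/6
(2,5)O 4/7
(2,6)X 1/4
(3,0)X 4/4
(3,2)O 4/6
(3,4)X 0/6
(3,6)X 2/4
(4,0)X 4/4
(4,1)X 4/6
(4,2)O 2/5
(4,3)O 3/5
(4,4)O 3/5
(4,5)O 3/6
(4,6)X 1/4
(5,0)X 3/3
(5,1)X 3/4
(5,3)X 0/3
(5,5)O 3/4
(5,6)O 2/3
Sum over 35 individuals: 1/1 + 0/3 + 4/5 + 5/5 + 5/5 + 3/3 + 3/3 + 4/6 + 7/8 + 8/8 + 7/8 + 4/5 + 3/3 + 3/6 + 4/5 + 6/7 + 5/6 + 4/7 + 1/4 + 4/4 + 4/6 + 0/6 + 2/4 + 4/4 + 4/6 + 2/5 + 3/5 + 3/5 + 3/6 + 1/4 + 3/3 + 3/4 + 0/3 + 3/4 + 2/3 = 677/28; mean = 677/28 ÷ 35 = 677/980 = 0.690816… → 0.691.

0.691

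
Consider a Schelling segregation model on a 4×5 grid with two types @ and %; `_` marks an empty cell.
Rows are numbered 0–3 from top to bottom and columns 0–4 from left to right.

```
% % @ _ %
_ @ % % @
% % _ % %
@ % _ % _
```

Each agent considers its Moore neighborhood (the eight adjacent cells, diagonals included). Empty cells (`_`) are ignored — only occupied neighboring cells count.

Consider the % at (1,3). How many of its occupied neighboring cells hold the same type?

Occupied neighbors of (1,3): (0,2)=@, (0,4)=%, (1,2)=%, (1,4)=@, (2,3)=%, (2,4)=%.
Same type (%): 4 of 6.

4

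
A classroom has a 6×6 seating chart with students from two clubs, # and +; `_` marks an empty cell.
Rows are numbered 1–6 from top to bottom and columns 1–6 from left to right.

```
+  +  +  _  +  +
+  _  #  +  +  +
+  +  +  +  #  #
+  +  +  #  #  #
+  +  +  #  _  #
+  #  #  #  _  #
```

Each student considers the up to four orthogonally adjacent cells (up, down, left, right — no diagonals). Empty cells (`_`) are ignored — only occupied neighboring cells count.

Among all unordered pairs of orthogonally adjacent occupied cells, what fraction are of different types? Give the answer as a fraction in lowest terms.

12/47

Scan each occupied cell's neighbors to the right and below so each pair is counted once.
Row 1: +(1,1)–+(1,2)= +(1,1)–+(2,1)= +(1,2)–+(1,3)= +(1,3)–#(2,3)≠ +(1,5)–+(1,6)= +(1,5)–+(2,5)= +(1,6)–+(2,6)=  → 1/7 unlike.
Row 2: +(2,1)–+(3,1)= #(2,3)–+(2,4)≠ #(2,3)–+(3,3)≠ +(2,4)–+(2,5)= +(2,4)–+(3,4)= +(2,5)–+(2,6)= +(2,5)–#(3,5)≠ +(2,6)–#(3,6)≠  → 4/8 unlike.
Row 3: +(3,1)–+(3,2)= +(3,1)–+(4,1)= +(3,2)–+(3,3)= +(3,2)–+(4,2)= +(3,3)–+(3,4)= +(3,3)–+(4,3)= +(3,4)–#(3,5)≠ +(3,4)–#(4,4)≠ #(3,5)–#(3,6)= #(3,5)–#(4,5)= #(3,6)–#(4,6)=  → 2/11 unlike.
Row 4: +(4,1)–+(4,2)= +(4,1)–+(5,1)= +(4,2)–+(4,3)= +(4,2)–+(5,2)= +(4,3)–#(4,4)≠ +(4,3)–+(5,3)= #(4,4)–#(4,5)= #(4,4)–#(5,4)= #(4,5)–#(4,6)= #(4,6)–#(5,6)=  → 1/10 unlike.
Row 5: +(5,1)–+(5,2)= +(5,1)–+(6,1)= +(5,2)–+(5,3)= +(5,2)–#(6,2)≠ +(5,3)–#(5,4)≠ +(5,3)–#(6,3)≠ #(5,4)–#(6,4)= #(5,6)–#(6,6)=  → 3/8 unlike.
Row 6: +(6,1)–#(6,2)≠ #(6,2)–#(6,3)= #(6,3)–#(6,4)=  → 1/3 unlike.
Total adjacent occupied pairs: 47; unlike-type pairs: 12.
12/47 is already in lowest terms.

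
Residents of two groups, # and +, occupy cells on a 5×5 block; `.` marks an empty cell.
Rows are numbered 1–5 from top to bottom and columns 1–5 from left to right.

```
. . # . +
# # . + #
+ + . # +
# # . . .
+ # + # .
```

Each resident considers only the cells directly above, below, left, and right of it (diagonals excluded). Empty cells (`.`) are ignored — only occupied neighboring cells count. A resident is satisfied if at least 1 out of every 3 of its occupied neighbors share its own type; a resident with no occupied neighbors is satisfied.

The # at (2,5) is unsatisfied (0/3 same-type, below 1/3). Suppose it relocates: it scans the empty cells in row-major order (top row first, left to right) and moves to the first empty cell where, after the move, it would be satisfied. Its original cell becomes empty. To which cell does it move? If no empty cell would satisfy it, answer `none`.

(1,1)

Vacating (2,5). Empty cells in order:
  (1,1): 1/1 same-type → satisfied — stop here.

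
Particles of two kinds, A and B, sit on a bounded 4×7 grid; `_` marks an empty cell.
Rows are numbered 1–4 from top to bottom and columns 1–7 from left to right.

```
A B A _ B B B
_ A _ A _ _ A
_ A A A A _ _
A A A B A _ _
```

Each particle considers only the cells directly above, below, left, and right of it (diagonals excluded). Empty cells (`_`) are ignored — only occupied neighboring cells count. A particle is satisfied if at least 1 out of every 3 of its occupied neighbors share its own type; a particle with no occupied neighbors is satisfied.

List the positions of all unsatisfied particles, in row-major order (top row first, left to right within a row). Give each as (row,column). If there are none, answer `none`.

(1,1), (1,2), (1,3), (2,7), (4,4)

Row 1: (1,1)A 0/1 ✗ · (1,2)B 0/3 ✗ · (1,3)A 0/1 ✗ · (1,5)B 1/1 ✓ · (1,6)B 2/2 ✓ · (1,7)B 1/2 ✓
Row 2: (2,2)A 1/2 ✓ · (2,4)A 1/1 ✓ · (2,7)A 0/1 ✗
Row 3: (3,2)A 3/3 ✓ · (3,3)A 3/3 ✓ · (3,4)A 3/4 ✓ · (3,5)A 2/2 ✓
Row 4: (4,1)A 1/1 ✓ · (4,2)A 3/3 ✓ · (4,3)A 2/3 ✓ · (4,4)B 0/3 ✗ · (4,5)A 1/2 ✓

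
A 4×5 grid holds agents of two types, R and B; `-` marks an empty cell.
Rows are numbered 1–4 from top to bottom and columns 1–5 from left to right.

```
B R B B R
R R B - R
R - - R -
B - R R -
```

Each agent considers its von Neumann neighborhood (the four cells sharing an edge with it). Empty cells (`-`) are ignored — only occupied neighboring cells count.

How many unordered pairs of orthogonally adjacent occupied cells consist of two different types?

6

Scan each occupied cell's neighbors to the right and below so each pair is counted once.
Row 1: B(1,1)–R(1,2)≠ B(1,1)–R(2,1)≠ R(1,2)–B(1,3)≠ R(1,2)–R(2,2)= B(1,3)–B(1,4)= B(1,3)–B(2,3)= B(1,4)–R(1,5)≠ R(1,5)–R(2,5)=  → 4/8 unlike.
Row 2: R(2,1)–R(2,2)= R(2,1)–R(3,1)= R(2,2)–B(2,3)≠  → 1/3 unlike.
Row 3: R(3,1)–B(4,1)≠ R(3,4)–R(4,4)=  → 1/2 unlike.
Row 4: R(4,3)–R(4,4)=  → 0/1 unlike.
Total adjacent occupied pairs: 14; unlike-type pairs: 6.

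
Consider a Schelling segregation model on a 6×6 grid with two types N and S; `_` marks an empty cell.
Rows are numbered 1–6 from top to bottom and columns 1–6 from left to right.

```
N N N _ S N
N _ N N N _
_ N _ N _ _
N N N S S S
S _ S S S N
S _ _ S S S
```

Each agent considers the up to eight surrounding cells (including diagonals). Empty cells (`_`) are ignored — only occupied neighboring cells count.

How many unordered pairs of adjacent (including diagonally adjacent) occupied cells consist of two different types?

16

Scan each occupied cell's neighbors to the right and below (and the two forward diagonals) so each pair is counted once.
Row 1: N(1,1)–N(1,2)= N(1,1)–N(2,1)= N(1,2)–N(1,3)= N(1,2)–N(2,3)= N(1,2)–N(2,1)= N(1,3)–N(2,3)= N(1,3)–N(2,4)= S(1,5)–N(1,6)≠ S(1,5)–N(2,5)≠ S(1,5)–N(2,4)≠ N(1,6)–N(2,5)=  → 3/11 unlike.
Row 2: N(2,1)–N(3,2)= N(2,3)–N(2,4)= N(2,3)–N(3,4)= N(2,3)–N(3,2)= N(2,4)–N(2,5)= N(2,4)–N(3,4)= N(2,5)–N(3,4)=  → 0/7 unlike.
Row 3: N(3,2)–N(4,2)= N(3,2)–N(4,3)= N(3,2)–N(4,1)= N(3,4)–S(4,4)≠ N(3,4)–S(4,5)≠ N(3,4)–N(4,3)=  → 2/6 unlike.
Row 4: N(4,1)–N(4,2)= N(4,1)–S(5,1)≠ N(4,2)–N(4,3)= N(4,2)–S(5,3)≠ N(4,2)–S(5,1)≠ N(4,3)–S(4,4)≠ N(4,3)–S(5,3)≠ N(4,3)–S(5,4)≠ S(4,4)–S(4,5)= S(4,4)–S(5,4)= S(4,4)–S(5,5)= S(4,4)–S(5,3)= S(4,5)–S(4,6)= S(4,5)–S(5,5)= S(4,5)–N(5,6)≠ S(4,5)–S(5,4)= S(4,6)–N(5,6)≠ S(4,6)–S(5,5)=  → 8/18 unlike.
Row 5: S(5,1)–S(6,1)= S(5,3)–S(5,4)= S(5,3)–S(6,4)= S(5,4)–S(5,5)= S(5,4)–S(6,4)= S(5,4)–S(6,5)= S(5,5)–N(5,6)≠ S(5,5)–S(6,5)= S(5,5)–S(6,6)= S(5,5)–S(6,4)= N(5,6)–S(6,6)≠ N(5,6)–S(6,5)≠  → 3/12 unlike.
Row 6: S(6,4)–S(6,5)= S(6,5)–S(6,6)=  → 0/2 unlike.
Total adjacent occupied pairs: 56; unlike-type pairs: 16.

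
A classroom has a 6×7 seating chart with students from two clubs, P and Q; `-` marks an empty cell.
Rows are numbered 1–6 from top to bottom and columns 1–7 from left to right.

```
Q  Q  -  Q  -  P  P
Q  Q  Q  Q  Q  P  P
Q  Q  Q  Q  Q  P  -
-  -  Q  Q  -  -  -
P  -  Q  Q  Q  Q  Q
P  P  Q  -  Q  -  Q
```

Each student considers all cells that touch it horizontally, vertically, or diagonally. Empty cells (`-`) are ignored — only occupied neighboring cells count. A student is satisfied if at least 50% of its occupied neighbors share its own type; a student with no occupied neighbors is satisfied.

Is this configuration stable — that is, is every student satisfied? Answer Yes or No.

Yes

Row 1: (1,1)Q 3/3 ✓ · (1,2)Q 4/4 ✓ · (1,4)Q 3/3 ✓ · (1,6)P 3/4 ✓ · (1,7)P 3/3 ✓
Row 2: (2,1)Q 5/5 ✓ · (2,2)Q 7/7 ✓ · (2,3)Q 7/7 ✓ · (2,4)Q 6/6 ✓ · (2,5)Q 4/7 ✓ · (2,6)P 4/6 ✓ · (2,7)P 4/4 ✓
Row 3: (3,1)Q 3/3 ✓ · (3,2)Q 6/6 ✓ · (3,3)Q 7/7 ✓ · (3,4)Q 7/7 ✓ · (3,5)Q 4/6 ✓ · (3,6)P 2/4 ✓
Row 4: (4,3)Q 6/6 ✓ · (4,4)Q 7/7 ✓
Row 5: (5,1)P 2/2 ✓ · (5,3)Q 4/5 ✓ · (5,4)Q 6/6 ✓ · (5,5)Q 4/4 ✓ · (5,6)Q 4/4 ✓ · (5,7)Q 2/2 ✓
Row 6: (6,1)P 2/2 ✓ · (6,2)P 2/4 ✓ · (6,3)Q 2/3 ✓ · (6,5)Q 3/3 ✓ · (6,7)Q 2/2 ✓
All meet the threshold, so the configuration is stable.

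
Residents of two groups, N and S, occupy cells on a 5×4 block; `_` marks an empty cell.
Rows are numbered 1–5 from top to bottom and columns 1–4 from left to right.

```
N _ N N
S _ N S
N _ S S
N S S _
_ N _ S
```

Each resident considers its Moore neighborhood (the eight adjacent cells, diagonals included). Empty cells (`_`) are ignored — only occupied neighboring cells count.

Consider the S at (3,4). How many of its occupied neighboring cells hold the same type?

3

Occupied neighbors of (3,4): (2,3)=N, (2,4)=S, (3,3)=S, (4,3)=S.
Same type (S): 3 of 4.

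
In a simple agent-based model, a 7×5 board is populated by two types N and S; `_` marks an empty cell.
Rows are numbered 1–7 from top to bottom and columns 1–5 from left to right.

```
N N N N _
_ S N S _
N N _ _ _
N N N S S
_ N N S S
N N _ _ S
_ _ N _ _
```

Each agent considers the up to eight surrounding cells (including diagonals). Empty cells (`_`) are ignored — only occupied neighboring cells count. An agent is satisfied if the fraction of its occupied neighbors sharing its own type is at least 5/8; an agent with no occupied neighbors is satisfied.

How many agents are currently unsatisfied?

(1,1)N 1/2 not
(1,2)N 3/4 satisfied
(1,3)N 3/5 not
(1,4)N 2/3 satisfied
(2,2)S 0/6 not
(2,3)N 4/6 satisfied
(2,4)S 0/3 not
(3,1)N 3/4 satisfied
(3,2)N 5/6 satisfied
(4,1)N 4/4 satisfied
(4,2)N 6/6 satisfied
(4,3)N 4/6 satisfied
(4,4)S 3/5 not
(4,5)S 3/3 satisfied
(5,2)N 6/6 satisfied
(5,3)N 4/6 satisfied
(5,4)S 4/6 satisfied
(5,5)S 4/4 satisfied
(6,1)N 2/2 satisfied
(6,2)N 4/4 satisfied
(6,5)S 2/2 satisfied
(7,3)N 1/1 satisfied
Unsatisfied: (1,1), (1,3), (2,2), (2,4), (4,4) — 5 in total.

5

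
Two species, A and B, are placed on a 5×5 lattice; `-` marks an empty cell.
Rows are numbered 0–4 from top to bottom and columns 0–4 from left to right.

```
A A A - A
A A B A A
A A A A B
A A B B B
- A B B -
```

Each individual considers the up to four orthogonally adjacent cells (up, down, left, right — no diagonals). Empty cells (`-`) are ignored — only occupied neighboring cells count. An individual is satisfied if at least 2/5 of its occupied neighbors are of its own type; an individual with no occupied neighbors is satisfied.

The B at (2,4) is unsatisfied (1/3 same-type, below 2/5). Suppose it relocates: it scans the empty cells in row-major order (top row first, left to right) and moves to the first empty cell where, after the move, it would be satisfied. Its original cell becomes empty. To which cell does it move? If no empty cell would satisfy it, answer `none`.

(4,4)

Vacating (2,4). Empty cells in order:
  (0,3): 0/3 same-type → still unsatisfied.
  (4,0): 0/2 same-type → still unsatisfied.
  (4,4): 2/2 same-type → satisfied — stop here.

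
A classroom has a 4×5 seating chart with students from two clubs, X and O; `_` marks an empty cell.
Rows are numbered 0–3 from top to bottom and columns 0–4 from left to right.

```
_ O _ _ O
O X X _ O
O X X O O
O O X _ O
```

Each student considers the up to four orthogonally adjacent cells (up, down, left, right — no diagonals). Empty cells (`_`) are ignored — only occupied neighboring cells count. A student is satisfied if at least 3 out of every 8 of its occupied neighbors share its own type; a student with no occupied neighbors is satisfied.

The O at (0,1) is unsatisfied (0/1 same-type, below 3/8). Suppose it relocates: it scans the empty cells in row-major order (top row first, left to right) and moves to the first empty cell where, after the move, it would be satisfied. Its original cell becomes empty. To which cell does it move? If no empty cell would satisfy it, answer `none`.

Vacating (0,1). Empty cells in order:
  (0,0): 1/1 same-type → satisfied — stop here.

(0,0)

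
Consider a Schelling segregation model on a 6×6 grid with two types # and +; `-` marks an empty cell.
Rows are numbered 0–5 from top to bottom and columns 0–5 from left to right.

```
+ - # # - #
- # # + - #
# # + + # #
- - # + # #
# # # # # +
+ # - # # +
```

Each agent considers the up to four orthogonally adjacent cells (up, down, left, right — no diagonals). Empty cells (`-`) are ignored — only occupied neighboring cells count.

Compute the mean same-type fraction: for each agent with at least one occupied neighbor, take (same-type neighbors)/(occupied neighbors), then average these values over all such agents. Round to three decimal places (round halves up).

0.667

Row 0: (0,0)+ — no occupied neighbors · (0,2)# 2/2 · (0,3)# 1/2 · (0,5)# 1/1
Row 1: (1,1)# 2/2 · (1,2)# 2/4 · (1,3)+ 1/3 · (1,5)# 2/2
Row 2: (2,0)# 1/1 · (2,1)# 2/3 · (2,2)+ 1/4 · (2,3)+ 3/4 · (2,4)# 2/3 · (2,5)# 3/3
Row 3: (3,2)# 1/3 · (3,3)+ 1/4 · (3,4)# 3/4 · (3,5)# 2/3
Row 4: (4,0)# 1/2 · (4,1)# 3/3 · (4,2)# 3/3 · (4,3)# 3/4 · (4,4)# 3/4 · (4,5)+ 1/3
Row 5: (5,0)+ 0/2 · (5,1)# 1/2 · (5,3)# 2/2 · (5,4)# 2/3 · (5,5)+ 1/2
Sum over 28 agents: 2/2 + 1/2 + 1/1 + 2/2 + 2/4 + 1/3 + 2/2 + 1/1 + 2/3 + 1/4 + 3/4 + 2/3 + 3/3 + 1/3 + 1/4 + 3/4 + 2/3 + 1/2 + 3/3 + 3/3 + 3/4 + 3/4 + 1/3 + 0/2 + 1/2 + 2/2 + 2/3 + 1/2 = 56/3; mean = 56/3 ÷ 28 = 2/3 = 0.666666… → 0.667.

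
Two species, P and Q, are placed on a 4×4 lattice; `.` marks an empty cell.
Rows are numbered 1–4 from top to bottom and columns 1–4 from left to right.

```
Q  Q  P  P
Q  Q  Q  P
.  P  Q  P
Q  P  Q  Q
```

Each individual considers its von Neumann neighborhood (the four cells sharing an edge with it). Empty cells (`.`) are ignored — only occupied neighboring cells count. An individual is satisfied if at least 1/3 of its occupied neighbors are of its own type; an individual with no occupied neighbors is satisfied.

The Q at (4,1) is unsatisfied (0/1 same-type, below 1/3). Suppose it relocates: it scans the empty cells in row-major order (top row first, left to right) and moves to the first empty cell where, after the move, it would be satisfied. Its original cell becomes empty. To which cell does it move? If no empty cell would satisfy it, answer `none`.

Vacating (4,1). Empty cells in order:
  (3,1): 1/2 same-type → satisfied — stop here.

(3,1)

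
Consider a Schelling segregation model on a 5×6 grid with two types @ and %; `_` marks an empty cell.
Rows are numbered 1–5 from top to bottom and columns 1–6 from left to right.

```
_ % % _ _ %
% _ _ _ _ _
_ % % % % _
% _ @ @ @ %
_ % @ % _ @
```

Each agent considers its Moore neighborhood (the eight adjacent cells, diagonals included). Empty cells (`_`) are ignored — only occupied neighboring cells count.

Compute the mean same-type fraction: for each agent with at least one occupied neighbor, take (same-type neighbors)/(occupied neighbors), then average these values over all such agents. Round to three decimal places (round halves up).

(1,2)% 2/2
(1,3)% 1/1
(1,6)% — no occupied neighbors
(2,1)% 2/2
(3,2)% 3/4
(3,3)% 2/4
(3,4)% 2/5
(3,5)% 2/4
(4,1)% 2/2
(4,3)@ 2/7
(4,4)@ 3/7
(4,5)@ 2/6
(4,6)% 1/3
(5,2)% 1/3
(5,3)@ 2/4
(5,4)% 0/4
(5,6)@ 1/2
Sum over 16 agents: 2/2 + 1/1 + 2/2 + 3/4 + 2/4 + 2/5 + 2/4 + 2/2 + 2/7 + 3/7 + 2/6 + 1/3 + 1/3 + 2/4 + 0/4 + 1/2 = 1241/140; mean = 1241/140 ÷ 16 = 1241/2240 = 0.554017… → 0.554.

0.554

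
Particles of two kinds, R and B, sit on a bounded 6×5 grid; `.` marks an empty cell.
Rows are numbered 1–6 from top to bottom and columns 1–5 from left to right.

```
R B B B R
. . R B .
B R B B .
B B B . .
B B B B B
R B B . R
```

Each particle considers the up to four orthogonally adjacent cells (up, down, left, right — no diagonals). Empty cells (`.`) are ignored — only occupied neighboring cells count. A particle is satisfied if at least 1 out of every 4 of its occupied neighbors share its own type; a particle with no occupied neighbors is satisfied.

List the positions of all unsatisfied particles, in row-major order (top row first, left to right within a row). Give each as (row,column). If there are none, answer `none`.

(1,1), (1,5), (2,3), (3,2), (6,1), (6,5)

Row 1: (1,1)R 0/1 not · (1,2)B 1/2 satisfied · (1,3)B 2/3 satisfied · (1,4)B 2/3 satisfied · (1,5)R 0/1 not
Row 2: (2,3)R 0/3 not · (2,4)B 2/3 satisfied
Row 3: (3,1)B 1/2 satisfied · (3,2)R 0/3 not · (3,3)B 2/4 satisfied · (3,4)B 2/2 satisfied
Row 4: (4,1)B 3/3 satisfied · (4,2)B 3/4 satisfied · (4,3)B 3/3 satisfied
Row 5: (5,1)B 2/3 satisfied · (5,2)B 4/4 satisfied · (5,3)B 4/4 satisfied · (5,4)B 2/2 satisfied · (5,5)B 1/2 satisfied
Row 6: (6,1)R 0/2 not · (6,2)B 2/3 satisfied · (6,3)B 2/2 satisfied · (6,5)R 0/1 not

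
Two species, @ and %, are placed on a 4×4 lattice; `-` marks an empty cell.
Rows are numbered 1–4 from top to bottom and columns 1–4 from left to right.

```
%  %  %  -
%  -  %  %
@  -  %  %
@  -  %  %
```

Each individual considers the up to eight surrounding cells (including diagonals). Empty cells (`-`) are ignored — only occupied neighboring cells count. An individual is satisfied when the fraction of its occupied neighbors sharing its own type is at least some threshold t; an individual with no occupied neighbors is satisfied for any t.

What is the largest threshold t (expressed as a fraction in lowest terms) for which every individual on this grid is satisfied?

1/2

(1,1)% 2/2
(1,2)% 4/4
(1,3)% 3/3
(2,1)% 2/3
(2,3)% 5/5
(2,4)% 4/4
(3,1)@ 1/2
(3,3)% 5/5
(3,4)% 5/5
(4,1)@ 1/1
(4,3)% 3/3
(4,4)% 3/3
The smallest same-type fraction is 1/2 at (3,1), which reduces to 1/2. Any threshold above that leaves this individual unsatisfied.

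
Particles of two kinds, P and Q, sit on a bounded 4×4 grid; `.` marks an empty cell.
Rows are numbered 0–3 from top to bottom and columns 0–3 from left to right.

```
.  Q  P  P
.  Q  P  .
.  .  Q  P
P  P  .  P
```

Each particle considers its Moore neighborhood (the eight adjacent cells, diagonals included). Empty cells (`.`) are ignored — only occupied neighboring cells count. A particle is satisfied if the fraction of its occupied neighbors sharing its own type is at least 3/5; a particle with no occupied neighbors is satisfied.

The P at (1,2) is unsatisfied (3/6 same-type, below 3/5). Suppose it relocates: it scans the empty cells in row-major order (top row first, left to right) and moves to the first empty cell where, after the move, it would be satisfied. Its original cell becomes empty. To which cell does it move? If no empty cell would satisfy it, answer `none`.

Vacating (1,2). Empty cells in order:
  (0,0): 0/2 same-type → still unsatisfied.
  (1,0): 0/2 same-type → still unsatisfied.
  (1,3): 3/4 same-type → satisfied — stop here.

(1,3)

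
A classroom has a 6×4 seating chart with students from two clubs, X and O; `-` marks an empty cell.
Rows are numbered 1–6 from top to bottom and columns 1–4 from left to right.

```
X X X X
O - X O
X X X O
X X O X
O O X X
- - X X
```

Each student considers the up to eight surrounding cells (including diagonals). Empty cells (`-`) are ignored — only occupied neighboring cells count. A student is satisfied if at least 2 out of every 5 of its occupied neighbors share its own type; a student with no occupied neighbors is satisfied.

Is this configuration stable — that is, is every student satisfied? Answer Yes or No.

No

(1,1)X 1/2 ✓
(1,2)X 3/4 ✓
(1,3)X 3/4 ✓
(1,4)X 2/3 ✓
(2,1)O 0/4 ✗
(2,3)X 5/7 ✓
(2,4)O 1/5 ✗
(3,1)X 3/4 ✓
(3,2)X 5/7 ✓
(3,3)X 4/7 ✓
(3,4)O 2/5 ✓
(4,1)X 3/5 ✓
(4,2)X 5/8 ✓
(4,3)O 2/8 ✗
(4,4)X 3/5 ✓
(5,1)O 1/3 ✗
(5,2)O 2/6 ✗
(5,3)X 5/7 ✓
(5,4)X 4/5 ✓
(6,3)X 3/4 ✓
(6,4)X 3/3 ✓
For instance (2,1) has only 0/4 same-type neighbors, below 2/5.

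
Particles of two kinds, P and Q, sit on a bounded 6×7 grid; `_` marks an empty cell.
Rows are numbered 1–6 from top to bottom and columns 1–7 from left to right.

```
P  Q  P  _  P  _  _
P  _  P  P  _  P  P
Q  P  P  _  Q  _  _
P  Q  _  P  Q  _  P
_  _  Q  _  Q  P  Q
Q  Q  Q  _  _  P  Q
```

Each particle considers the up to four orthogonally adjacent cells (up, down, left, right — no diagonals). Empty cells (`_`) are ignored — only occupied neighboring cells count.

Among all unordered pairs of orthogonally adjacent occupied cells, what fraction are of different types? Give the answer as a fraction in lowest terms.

Scan each occupied cell's neighbors to the right and below so each pair is counted once.
Row 1: P(1,1)–Q(1,2)≠ P(1,1)–P(2,1)= Q(1,2)–P(1,3)≠ P(1,3)–P(2,3)=  → 2/4 unlike.
Row 2: P(2,1)–Q(3,1)≠ P(2,3)–P(2,4)= P(2,3)–P(3,3)= P(2,6)–P(2,7)=  → 1/4 unlike.
Row 3: Q(3,1)–P(3,2)≠ Q(3,1)–P(4,1)≠ P(3,2)–P(3,3)= P(3,2)–Q(4,2)≠ Q(3,5)–Q(4,5)=  → 3/5 unlike.
Row 4: P(4,1)–Q(4,2)≠ P(4,4)–Q(4,5)≠ Q(4,5)–Q(5,5)= P(4,7)–Q(5,7)≠  → 3/4 unlike.
Row 5: Q(5,3)–Q(6,3)= Q(5,5)–P(5,6)≠ P(5,6)–Q(5,7)≠ P(5,6)–P(6,6)= Q(5,7)–Q(6,7)=  → 2/5 unlike.
Row 6: Q(6,1)–Q(6,2)= Q(6,2)–Q(6,3)= P(6,6)–Q(6,7)≠  → 1/3 unlike.
Total adjacent occupied pairs: 25; unlike-type pairs: 12.
12/25 is already in lowest terms.

12/25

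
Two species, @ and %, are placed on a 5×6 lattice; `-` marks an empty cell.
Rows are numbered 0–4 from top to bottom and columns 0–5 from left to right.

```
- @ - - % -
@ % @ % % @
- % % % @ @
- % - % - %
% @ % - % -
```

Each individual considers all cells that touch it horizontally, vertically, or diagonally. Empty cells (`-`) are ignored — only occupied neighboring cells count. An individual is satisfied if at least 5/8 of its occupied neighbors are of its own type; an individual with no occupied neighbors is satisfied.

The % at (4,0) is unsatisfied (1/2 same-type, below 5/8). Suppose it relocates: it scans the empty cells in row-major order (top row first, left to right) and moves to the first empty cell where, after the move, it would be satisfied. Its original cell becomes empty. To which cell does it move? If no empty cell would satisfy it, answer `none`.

(0,3)

Vacating (4,0). Empty cells in order:
  (0,0): 1/3 same-type → still unsatisfied.
  (0,2): 2/4 same-type → still unsatisfied.
  (0,3): 3/4 same-type → satisfied — stop here.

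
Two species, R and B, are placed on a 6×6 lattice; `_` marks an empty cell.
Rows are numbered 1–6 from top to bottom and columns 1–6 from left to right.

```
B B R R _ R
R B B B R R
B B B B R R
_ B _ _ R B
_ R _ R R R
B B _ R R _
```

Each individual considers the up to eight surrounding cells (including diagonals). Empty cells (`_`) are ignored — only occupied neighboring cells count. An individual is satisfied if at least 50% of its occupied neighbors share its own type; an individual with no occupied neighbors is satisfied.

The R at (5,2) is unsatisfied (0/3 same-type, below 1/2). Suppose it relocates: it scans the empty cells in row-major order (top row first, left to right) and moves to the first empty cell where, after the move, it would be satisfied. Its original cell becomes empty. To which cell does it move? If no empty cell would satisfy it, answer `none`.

(1,5)

Vacating (5,2). Empty cells in order:
  (1,5): 4/5 same-type → satisfied — stop here.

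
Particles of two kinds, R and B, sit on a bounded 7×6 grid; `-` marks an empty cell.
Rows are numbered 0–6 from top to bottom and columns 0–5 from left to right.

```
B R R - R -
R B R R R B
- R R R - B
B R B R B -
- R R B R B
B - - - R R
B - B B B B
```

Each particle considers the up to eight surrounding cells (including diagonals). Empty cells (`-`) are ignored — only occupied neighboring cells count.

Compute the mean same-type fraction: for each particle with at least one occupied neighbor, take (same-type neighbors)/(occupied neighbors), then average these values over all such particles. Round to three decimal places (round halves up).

Row 0: (0,0)B 1/3 · (0,1)R 3/5 · (0,2)R 3/4 · (0,4)R 2/3
Row 1: (1,0)R 2/4 · (1,1)B 1/7 · (1,2)R 6/7 · (1,3)R 6/6 · (1,4)R 3/5 · (1,5)B 1/3
Row 2: (2,1)R 4/7 · (2,2)R 6/8 · (2,3)R 5/7 · (2,5)B 2/3
Row 3: (3,0)B 0/3 · (3,1)R 4/6 · (3,2)B 1/8 · (3,3)R 4/7 · (3,4)B 3/6
Row 4: (4,1)R 2/5 · (4,2)R 3/5 · (4,3)B 2/6 · (4,4)R 3/6 · (4,5)B 1/4
Row 5: (5,0)B 1/2 · (5,4)R 2/7 · (5,5)R 2/5
Row 6: (6,0)B 1/1 · (6,2)B 1/1 · (6,3)B 2/3 · (6,4)B 2/4 · (6,5)B 1/3
Sum over 32 particles: 1/3 + 3/5 + 3/4 + 2/3 + 2/4 + 1/7 + 6/7 + 6/6 + 3/5 + 1/3 + 4/7 + 6/8 + 5/7 + 2/3 + 0/3 + 4/6 + 1/8 + 4/7 + 3/6 + 2/5 + 3/5 + 2/6 + 3/6 + 1/4 + 1/2 + 2/7 + 2/5 + 1/1 + 1/1 + 2/3 + 2/4 + 1/3 = 4793/280; mean = 4793/280 ÷ 32 = 4793/8960 = 0.534933… → 0.535.

0.535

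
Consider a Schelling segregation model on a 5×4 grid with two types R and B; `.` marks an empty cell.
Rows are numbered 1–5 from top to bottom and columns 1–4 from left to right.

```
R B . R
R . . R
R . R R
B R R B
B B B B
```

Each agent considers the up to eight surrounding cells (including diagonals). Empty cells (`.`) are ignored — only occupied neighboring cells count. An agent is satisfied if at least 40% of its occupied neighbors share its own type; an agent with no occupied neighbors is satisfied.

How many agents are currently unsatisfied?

(1,1)R 1/2 ok
(1,2)B 0/2 unhappy
(1,4)R 1/1 ok
(2,1)R 2/3 ok
(2,4)R 3/3 ok
(3,1)R 2/3 ok
(3,3)R 4/5 ok
(3,4)R 3/4 ok
(4,1)B 2/4 ok
(4,2)R 3/7 ok
(4,3)R 3/7 ok
(4,4)B 2/5 ok
(5,1)B 2/3 ok
(5,2)B 3/5 ok
(5,3)B 3/5 ok
(5,4)B 2/3 ok
Unsatisfied: (1,2) — 1 in total.

1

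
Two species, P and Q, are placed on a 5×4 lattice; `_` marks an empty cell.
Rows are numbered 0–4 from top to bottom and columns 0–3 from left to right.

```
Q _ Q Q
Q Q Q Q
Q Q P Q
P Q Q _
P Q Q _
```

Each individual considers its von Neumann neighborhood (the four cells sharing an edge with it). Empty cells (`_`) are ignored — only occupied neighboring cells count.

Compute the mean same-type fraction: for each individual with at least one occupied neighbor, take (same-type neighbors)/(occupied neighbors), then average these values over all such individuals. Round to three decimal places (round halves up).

(0,0)Q 1/1
(0,2)Q 2/2
(0,3)Q 2/2
(1,0)Q 3/3
(1,1)Q 3/3
(1,2)Q 3/4
(1,3)Q 3/3
(2,0)Q 2/3
(2,1)Q 3/4
(2,2)P 0/4
(2,3)Q 1/2
(3,0)P 1/3
(3,1)Q 3/4
(3,2)Q 2/3
(4,0)P 1/2
(4,1)Q 2/3
(4,2)Q 2/2
Sum over 17 individuals: 1/1 + 2/2 + 2/2 + 3/3 + 3/3 + 3/4 + 3/3 + 2/3 + 3/4 + 0/4 + 1/2 + 1/3 + 3/4 + 2/3 + 1/2 + 2/3 + 2/2 = 151/12; mean = 151/12 ÷ 17 = 151/204 = 0.740196… → 0.740.

0.740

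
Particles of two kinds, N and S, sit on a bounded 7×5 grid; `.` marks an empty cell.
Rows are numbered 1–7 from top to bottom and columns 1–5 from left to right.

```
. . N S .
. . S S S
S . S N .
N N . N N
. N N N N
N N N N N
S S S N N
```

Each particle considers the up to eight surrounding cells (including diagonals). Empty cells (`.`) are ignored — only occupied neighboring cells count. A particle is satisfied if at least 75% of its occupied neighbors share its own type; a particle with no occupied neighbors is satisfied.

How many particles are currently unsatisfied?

(1,3)N 0/3 not
(1,4)S 3/4 satisfied
(2,3)S 3/5 not
(2,4)S 4/6 not
(2,5)S 2/3 not
(3,1)S 0/2 not
(3,3)S 2/5 not
(3,4)N 2/6 not
(4,1)N 2/3 not
(4,2)N 3/5 not
(4,4)N 5/6 satisfied
(4,5)N 4/4 satisfied
(5,2)N 6/6 satisfied
(5,3)N 7/7 satisfied
(5,4)N 7/7 satisfied
(5,5)N 5/5 satisfied
(6,1)N 2/4 not
(6,2)N 4/7 not
(6,3)N 6/8 satisfied
(6,4)N 7/8 satisfied
(6,5)N 5/5 satisfied
(7,1)S 1/3 not
(7,2)S 2/5 not
(7,3)S 1/5 not
(7,4)N 4/5 satisfied
(7,5)N 3/3 satisfied
Unsatisfied: (1,3), (2,3), (2,4), (2,5), (3,1), (3,3), (3,4), (4,1), (4,2), (6,1), (6,2), (7,1), (7,2), (7,3) — 14 in total.

14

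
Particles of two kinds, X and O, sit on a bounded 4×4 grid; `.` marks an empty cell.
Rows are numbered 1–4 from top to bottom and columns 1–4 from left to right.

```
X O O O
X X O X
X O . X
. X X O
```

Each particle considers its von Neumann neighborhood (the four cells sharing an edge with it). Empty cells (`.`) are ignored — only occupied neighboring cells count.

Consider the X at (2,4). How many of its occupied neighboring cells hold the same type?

Occupied neighbors of (2,4): (1,4)=O, (3,4)=X, (2,3)=O.
Same type (X): 1 of 3.

1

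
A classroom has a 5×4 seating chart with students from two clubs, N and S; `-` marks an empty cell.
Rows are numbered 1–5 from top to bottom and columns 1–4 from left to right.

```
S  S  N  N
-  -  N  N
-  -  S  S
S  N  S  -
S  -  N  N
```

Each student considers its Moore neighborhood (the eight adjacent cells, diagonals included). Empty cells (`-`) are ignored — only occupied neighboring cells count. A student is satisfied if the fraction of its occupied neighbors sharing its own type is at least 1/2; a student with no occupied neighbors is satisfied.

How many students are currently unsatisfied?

4

Row 1: (1,1)S 1/1 ✓ · (1,2)S 1/3 ✗ · (1,3)N 3/4 ✓ · (1,4)N 3/3 ✓
Row 2: (2,3)N 3/6 ✓ · (2,4)N 3/5 ✓
Row 3: (3,3)S 2/5 ✗ · (3,4)S 2/4 ✓
Row 4: (4,1)S 1/2 ✓ · (4,2)N 1/5 ✗ · (4,3)S 2/5 ✗
Row 5: (5,1)S 1/2 ✓ · (5,3)N 2/3 ✓ · (5,4)N 1/2 ✓
Unsatisfied: (1,2), (3,3), (4,2), (4,3) — 4 in total.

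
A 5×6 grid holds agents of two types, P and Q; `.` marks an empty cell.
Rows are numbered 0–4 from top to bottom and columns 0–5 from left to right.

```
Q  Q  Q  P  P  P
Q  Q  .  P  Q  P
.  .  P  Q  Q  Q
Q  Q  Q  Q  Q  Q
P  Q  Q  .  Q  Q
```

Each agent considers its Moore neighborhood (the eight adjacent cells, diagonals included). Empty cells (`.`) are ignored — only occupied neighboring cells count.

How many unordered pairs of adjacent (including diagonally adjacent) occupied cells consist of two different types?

Scan each occupied cell's neighbors to the right and below (and the two forward diagonals) so each pair is counted once.
Row 0: Q(0,0)–Q(0,1)= Q(0,0)–Q(1,0)= Q(0,0)–Q(1,1)= Q(0,1)–Q(0,2)= Q(0,1)–Q(1,1)= Q(0,1)–Q(1,0)= Q(0,2)–P(0,3)≠ Q(0,2)–P(1,3)≠ Q(0,2)–Q(1,1)= P(0,3)–P(0,4)= P(0,3)–P(1,3)= P(0,3)–Q(1,4)≠ P(0,4)–P(0,5)= P(0,4)–Q(1,4)≠ P(0,4)–P(1,5)= P(0,4)–P(1,3)= P(0,5)–P(1,5)= P(0,5)–Q(1,4)≠  → 5/18 unlike.
Row 1: Q(1,0)–Q(1,1)= Q(1,1)–P(2,2)≠ P(1,3)–Q(1,4)≠ P(1,3)–Q(2,3)≠ P(1,3)–Q(2,4)≠ P(1,3)–P(2,2)= Q(1,4)–P(1,5)≠ Q(1,4)–Q(2,4)= Q(1,4)–Q(2,5)= Q(1,4)–Q(2,3)= P(1,5)–Q(2,5)≠ P(1,5)–Q(2,4)≠  → 7/12 unlike.
Row 2: P(2,2)–Q(2,3)≠ P(2,2)–Q(3,2)≠ P(2,2)–Q(3,3)≠ P(2,2)–Q(3,1)≠ Q(2,3)–Q(2,4)= Q(2,3)–Q(3,3)= Q(2,3)–Q(3,4)= Q(2,3)–Q(3,2)= Q(2,4)–Q(2,5)= Q(2,4)–Q(3,4)= Q(2,4)–Q(3,5)= Q(2,4)–Q(3,3)= Q(2,5)–Q(3,5)= Q(2,5)–Q(3,4)=  → 4/14 unlike.
Row 3: Q(3,0)–Q(3,1)= Q(3,0)–P(4,0)≠ Q(3,0)–Q(4,1)= Q(3,1)–Q(3,2)= Q(3,1)–Q(4,1)= Q(3,1)–Q(4,2)= Q(3,1)–P(4,0)≠ Q(3,2)–Q(3,3)= Q(3,2)–Q(4,2)= Q(3,2)–Q(4,1)= Q(3,3)–Q(3,4)= Q(3,3)–Q(4,4)= Q(3,3)–Q(4,2)= Q(3,4)–Q(3,5)= Q(3,4)–Q(4,4)= Q(3,4)–Q(4,5)= Q(3,5)–Q(4,5)= Q(3,5)–Q(4,4)=  → 2/18 unlike.
Row 4: P(4,0)–Q(4,1)≠ Q(4,1)–Q(4,2)= Q(4,4)–Q(4,5)=  → 1/3 unlike.
Total adjacent occupied pairs: 65; unlike-type pairs: 19.

19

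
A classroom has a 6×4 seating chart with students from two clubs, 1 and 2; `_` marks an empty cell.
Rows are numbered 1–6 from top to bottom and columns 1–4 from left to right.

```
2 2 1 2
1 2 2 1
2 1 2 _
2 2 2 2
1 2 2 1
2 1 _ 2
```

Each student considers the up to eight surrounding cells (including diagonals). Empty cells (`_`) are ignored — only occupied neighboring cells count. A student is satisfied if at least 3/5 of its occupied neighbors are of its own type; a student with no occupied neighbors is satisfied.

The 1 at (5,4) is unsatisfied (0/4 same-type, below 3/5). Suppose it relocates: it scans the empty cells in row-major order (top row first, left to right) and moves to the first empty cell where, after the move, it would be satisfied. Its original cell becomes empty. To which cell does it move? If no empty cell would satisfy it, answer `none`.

Vacating (5,4). Empty cells in order:
  (3,4): 1/5 same-type → still unsatisfied.
  (6,3): 1/4 same-type → still unsatisfied.

none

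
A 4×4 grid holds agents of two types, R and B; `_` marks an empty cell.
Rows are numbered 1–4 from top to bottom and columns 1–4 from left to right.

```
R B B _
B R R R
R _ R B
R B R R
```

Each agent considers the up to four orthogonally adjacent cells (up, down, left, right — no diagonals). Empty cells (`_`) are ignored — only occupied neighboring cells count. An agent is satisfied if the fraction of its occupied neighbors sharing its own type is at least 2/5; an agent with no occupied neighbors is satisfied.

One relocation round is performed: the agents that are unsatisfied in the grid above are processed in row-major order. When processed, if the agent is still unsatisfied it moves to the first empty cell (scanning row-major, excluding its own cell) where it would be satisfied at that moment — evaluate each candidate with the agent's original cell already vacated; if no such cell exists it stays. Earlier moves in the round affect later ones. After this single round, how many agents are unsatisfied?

3

Initially unsatisfied (in order): (1,1), (1,2), (2,1), (2,2), (3,4), (4,2).
  (1,1) → (1,4).
  (1,2): now satisfied by earlier moves; stays.
  (2,1) → (1,1).
  (2,2): now satisfied by earlier moves; stays.
  (3,4): no empty cell satisfies it; stays.
  (4,2): no empty cell satisfies it; stays.
Resulting grid:
B B B R
_ R R R
R _ R B
R B R R
Unsatisfied now: (1,3), (3,4), (4,2).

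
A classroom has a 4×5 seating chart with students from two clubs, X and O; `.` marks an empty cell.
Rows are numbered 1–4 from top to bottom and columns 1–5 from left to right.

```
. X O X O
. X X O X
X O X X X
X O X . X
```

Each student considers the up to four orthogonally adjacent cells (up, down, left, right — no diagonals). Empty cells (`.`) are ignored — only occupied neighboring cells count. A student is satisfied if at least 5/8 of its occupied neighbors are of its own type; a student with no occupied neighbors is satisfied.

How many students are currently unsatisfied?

12

(1,2)X 1/2 ✗
(1,3)O 0/3 ✗
(1,4)X 0/3 ✗
(1,5)O 0/2 ✗
(2,2)X 2/3 ✓
(2,3)X 2/4 ✗
(2,4)O 0/4 ✗
(2,5)X 1/3 ✗
(3,1)X 1/2 ✗
(3,2)O 1/4 ✗
(3,3)X 3/4 ✓
(3,4)X 2/3 ✓
(3,5)X 3/3 ✓
(4,1)X 1/2 ✗
(4,2)O 1/3 ✗
(4,3)X 1/2 ✗
(4,5)X 1/1 ✓
Unsatisfied: (1,2), (1,3), (1,4), (1,5), (2,3), (2,4), (2,5), (3,1), (3,2), (4,1), (4,2), (4,3) — 12 in total.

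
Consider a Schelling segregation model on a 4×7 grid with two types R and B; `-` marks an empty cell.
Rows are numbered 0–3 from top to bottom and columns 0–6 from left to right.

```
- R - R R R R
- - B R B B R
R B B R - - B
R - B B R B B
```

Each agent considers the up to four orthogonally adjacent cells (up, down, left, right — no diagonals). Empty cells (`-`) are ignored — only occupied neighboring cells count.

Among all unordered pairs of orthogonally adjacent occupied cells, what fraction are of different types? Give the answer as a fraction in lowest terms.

11/25

Scan each occupied cell's neighbors to the right and below so each pair is counted once.
Row 0: R(0,3)–R(0,4)= R(0,3)–R(1,3)= R(0,4)–R(0,5)= R(0,4)–B(1,4)≠ R(0,5)–R(0,6)= R(0,5)–B(1,5)≠ R(0,6)–R(1,6)=  → 2/7 unlike.
Row 1: B(1,2)–R(1,3)≠ B(1,2)–B(2,2)= R(1,3)–B(1,4)≠ R(1,3)–R(2,3)= B(1,4)–B(1,5)= B(1,5)–R(1,6)≠ R(1,6)–B(2,6)≠  → 4/7 unlike.
Row 2: R(2,0)–B(2,1)≠ R(2,0)–R(3,0)= B(2,1)–B(2,2)= B(2,2)–R(2,3)≠ B(2,2)–B(3,2)= R(2,3)–B(3,3)≠ B(2,6)–B(3,6)=  → 3/7 unlike.
Row 3: B(3,2)–B(3,3)= B(3,3)–R(3,4)≠ R(3,4)–B(3,5)≠ B(3,5)–B(3,6)=  → 2/4 unlike.
Total adjacent occupied pairs: 25; unlike-type pairs: 11.
11/25 is already in lowest terms.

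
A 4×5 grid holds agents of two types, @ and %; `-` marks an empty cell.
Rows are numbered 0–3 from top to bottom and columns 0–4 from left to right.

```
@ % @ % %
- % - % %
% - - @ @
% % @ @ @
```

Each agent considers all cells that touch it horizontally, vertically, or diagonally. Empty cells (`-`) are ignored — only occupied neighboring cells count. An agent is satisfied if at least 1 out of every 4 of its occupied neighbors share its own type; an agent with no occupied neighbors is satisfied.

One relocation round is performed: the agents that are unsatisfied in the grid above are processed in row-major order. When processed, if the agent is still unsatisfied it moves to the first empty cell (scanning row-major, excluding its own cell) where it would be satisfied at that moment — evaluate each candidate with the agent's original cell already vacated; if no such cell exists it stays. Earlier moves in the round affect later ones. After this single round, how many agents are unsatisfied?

0

Initially unsatisfied (in order): (0,0), (0,2).
  (0,0) → (1,2).
  (0,2) → (2,1).
Resulting grid:
- % - % %
- % @ % %
% @ - @ @
% % @ @ @
All satisfied now.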